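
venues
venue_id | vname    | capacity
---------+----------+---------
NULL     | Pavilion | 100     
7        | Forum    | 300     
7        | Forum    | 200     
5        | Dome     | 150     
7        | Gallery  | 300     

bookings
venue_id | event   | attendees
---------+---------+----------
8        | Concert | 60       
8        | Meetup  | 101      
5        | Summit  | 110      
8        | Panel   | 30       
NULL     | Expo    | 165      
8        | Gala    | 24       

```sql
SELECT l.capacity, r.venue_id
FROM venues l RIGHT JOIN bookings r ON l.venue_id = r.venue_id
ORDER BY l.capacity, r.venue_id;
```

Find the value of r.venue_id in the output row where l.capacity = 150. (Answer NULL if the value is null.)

RIGHT JOIN keeps every row from `bookings`; unmatched rows get NULL for `venues`'s columns.
Matching on l.venue_id = r.venue_id. A NULL in a compared column never satisfies the condition.
Matched pairs: 1; unmatched r rows kept: 5.

5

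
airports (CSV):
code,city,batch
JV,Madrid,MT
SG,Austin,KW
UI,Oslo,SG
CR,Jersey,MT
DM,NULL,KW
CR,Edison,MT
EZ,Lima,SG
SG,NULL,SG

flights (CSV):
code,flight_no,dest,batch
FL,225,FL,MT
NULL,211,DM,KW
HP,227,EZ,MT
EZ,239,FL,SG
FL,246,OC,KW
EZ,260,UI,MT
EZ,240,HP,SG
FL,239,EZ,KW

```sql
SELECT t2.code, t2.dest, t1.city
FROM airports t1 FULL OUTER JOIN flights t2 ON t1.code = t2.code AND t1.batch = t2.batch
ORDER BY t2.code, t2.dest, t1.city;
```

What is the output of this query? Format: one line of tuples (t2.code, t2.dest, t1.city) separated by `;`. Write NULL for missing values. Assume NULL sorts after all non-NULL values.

(EZ, FL, Lima); (EZ, HP, Lima); (EZ, UI, NULL); (FL, EZ, NULL); (FL, FL, NULL); (FL, OC, NULL); (HP, EZ, NULL); (NULL, DM, NULL); (NULL, NULL, Austin); (NULL, NULL, Edison); (NULL, NULL, Jersey); (NULL, NULL, Madrid); (NULL, NULL, Oslo); (NULL, NULL, NULL); (NULL, NULL, NULL)

FULL OUTER JOIN keeps every row from both sides; unmatched rows get NULL for the other side's columns.
Matching on t1.code = t2.code AND t1.batch = t2.batch. A NULL in a compared column never satisfies the condition.
- t1 (code=JV, batch=MT) has no partner → padded with NULL.
- t1 (code=SG, batch=KW) has no partner → padded with NULL.
- t1 (code=UI, batch=SG) has no partner → padded with NULL.
- t1 (code=CR, batch=MT) has no partner → padded with NULL.
- t1 (code=DM, batch=KW) has no partner → padded with NULL.
- t1 (code=CR, batch=MT) has no partner → padded with NULL.
- t1 (code=EZ, batch=SG) pairs with 2 row(s) of t2.
- t1 (code=SG, batch=SG) has no partner → padded with NULL.
- 6 row(s) from t2 found no t1 partner → padded with NULL.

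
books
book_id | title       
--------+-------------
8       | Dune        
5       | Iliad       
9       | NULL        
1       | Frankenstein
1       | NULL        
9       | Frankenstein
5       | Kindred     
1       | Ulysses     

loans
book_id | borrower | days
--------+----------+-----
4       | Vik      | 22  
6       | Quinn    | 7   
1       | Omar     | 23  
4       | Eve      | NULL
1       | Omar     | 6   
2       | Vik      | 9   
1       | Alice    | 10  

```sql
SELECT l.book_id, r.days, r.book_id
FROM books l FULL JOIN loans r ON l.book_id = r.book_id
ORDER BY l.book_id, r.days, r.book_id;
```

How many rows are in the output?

FULL OUTER JOIN keeps every row from both sides; unmatched rows get NULL for the other side's columns.
Matching on l.book_id = r.book_id.
- l (book_id=8) has no partner → padded with NULL.
- l (book_id=5) has no partner → padded with NULL.
- l (book_id=9) has no partner → padded with NULL.
- l (book_id=1) pairs with 3 row(s) of r.
- l (book_id=1) pairs with 3 row(s) of r.
- l (book_id=9) has no partner → padded with NULL.
- l (book_id=5) has no partner → padded with NULL.
- l (book_id=1) pairs with 3 row(s) of r.
- plus 4 unmatched r row(s), each kept with NULL l columns.
Total: 9 matched + 9 padded = 18 rows.

18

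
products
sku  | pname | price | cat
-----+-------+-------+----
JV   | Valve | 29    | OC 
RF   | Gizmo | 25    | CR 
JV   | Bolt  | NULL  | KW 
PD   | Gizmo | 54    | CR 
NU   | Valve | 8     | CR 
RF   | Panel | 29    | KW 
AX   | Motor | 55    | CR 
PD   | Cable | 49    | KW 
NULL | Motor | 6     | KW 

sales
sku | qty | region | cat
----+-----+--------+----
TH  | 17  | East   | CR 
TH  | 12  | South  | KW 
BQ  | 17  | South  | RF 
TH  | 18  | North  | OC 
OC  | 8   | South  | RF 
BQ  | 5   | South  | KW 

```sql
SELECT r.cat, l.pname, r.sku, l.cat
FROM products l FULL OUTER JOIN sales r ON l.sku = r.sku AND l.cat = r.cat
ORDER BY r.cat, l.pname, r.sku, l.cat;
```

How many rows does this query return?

15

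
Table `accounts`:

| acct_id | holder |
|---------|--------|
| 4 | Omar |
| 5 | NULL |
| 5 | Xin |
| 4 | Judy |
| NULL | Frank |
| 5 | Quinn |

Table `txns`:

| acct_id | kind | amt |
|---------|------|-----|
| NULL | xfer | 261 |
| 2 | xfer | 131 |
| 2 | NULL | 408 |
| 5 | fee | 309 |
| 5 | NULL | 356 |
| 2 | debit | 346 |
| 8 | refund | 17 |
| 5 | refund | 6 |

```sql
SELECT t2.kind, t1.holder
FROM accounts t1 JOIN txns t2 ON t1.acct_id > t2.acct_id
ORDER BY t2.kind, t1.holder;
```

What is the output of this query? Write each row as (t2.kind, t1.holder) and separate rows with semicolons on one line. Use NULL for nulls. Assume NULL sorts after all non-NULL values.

(debit, Judy); (debit, Omar); (debit, Quinn); (debit, Xin); (debit, NULL); (xfer, Judy); (xfer, Omar); (xfer, Quinn); (xfer, Xin); (xfer, NULL); (NULL, Judy); (NULL, Omar); (NULL, Quinn); (NULL, Xin); (NULL, NULL)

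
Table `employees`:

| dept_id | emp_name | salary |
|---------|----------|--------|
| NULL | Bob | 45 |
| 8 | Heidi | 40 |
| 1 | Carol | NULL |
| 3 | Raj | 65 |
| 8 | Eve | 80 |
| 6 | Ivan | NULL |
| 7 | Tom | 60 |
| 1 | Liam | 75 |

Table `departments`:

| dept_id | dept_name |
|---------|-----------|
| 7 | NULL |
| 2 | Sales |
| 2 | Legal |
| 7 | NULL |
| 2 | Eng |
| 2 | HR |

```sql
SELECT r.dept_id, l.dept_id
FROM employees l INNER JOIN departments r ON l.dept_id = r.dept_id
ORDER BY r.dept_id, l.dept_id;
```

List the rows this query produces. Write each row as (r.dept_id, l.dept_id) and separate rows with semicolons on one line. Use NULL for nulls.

(7, 7); (7, 7)

INNER JOIN keeps only pairs where the ON condition holds.
Matching on l.dept_id = r.dept_id. A NULL in a compared column never satisfies the condition.
Matched pairs: 2.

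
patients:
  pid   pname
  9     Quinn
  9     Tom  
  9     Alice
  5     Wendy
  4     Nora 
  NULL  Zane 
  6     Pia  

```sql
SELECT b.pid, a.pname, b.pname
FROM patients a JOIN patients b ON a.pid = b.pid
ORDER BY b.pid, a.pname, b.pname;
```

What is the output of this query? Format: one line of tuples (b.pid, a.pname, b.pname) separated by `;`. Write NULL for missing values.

(4, Nora, Nora); (5, Wendy, Wendy); (6, Pia, Pia); (9, Alice, Alice); (9, Alice, Quinn); (9, Alice, Tom); (9, Quinn, Alice); (9, Quinn, Quinn); (9, Quinn, Tom); (9, Tom, Alice); (9, Tom, Quinn); (9, Tom, Tom)

INNER JOIN keeps only pairs where the ON condition holds.
Matching on a.pid = b.pid. A NULL in a compared column never satisfies the condition.
- a (pid=9) pairs with 3 row(s) of b.
- a (pid=9) pairs with 3 row(s) of b.
- a (pid=9) pairs with 3 row(s) of b.
- a (pid=5) pairs with 1 row(s) of b.
- a (pid=4) pairs with 1 row(s) of b.
- a (pid=NULL) has no partner → excluded.
- a (pid=6) pairs with 1 row(s) of b.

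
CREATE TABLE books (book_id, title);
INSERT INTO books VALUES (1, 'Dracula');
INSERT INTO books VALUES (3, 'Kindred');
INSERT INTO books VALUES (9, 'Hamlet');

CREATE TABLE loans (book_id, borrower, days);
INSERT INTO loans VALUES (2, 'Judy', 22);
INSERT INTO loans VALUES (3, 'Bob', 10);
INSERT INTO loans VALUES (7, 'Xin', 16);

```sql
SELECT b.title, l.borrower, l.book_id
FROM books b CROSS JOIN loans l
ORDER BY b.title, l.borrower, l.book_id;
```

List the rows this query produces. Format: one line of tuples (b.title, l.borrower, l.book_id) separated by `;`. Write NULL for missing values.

CROSS JOIN pairs every row of `books` with every row of `loans`: 3 × 3 = 9 rows.

(Dracula, Bob, 3); (Dracula, Judy, 2); (Dracula, Xin, 7); (Hamlet, Bob, 3); (Hamlet, Judy, 2); (Hamlet, Xin, 7); (Kindred, Bob, 3); (Kindred, Judy, 2); (Kindred, Xin, 7)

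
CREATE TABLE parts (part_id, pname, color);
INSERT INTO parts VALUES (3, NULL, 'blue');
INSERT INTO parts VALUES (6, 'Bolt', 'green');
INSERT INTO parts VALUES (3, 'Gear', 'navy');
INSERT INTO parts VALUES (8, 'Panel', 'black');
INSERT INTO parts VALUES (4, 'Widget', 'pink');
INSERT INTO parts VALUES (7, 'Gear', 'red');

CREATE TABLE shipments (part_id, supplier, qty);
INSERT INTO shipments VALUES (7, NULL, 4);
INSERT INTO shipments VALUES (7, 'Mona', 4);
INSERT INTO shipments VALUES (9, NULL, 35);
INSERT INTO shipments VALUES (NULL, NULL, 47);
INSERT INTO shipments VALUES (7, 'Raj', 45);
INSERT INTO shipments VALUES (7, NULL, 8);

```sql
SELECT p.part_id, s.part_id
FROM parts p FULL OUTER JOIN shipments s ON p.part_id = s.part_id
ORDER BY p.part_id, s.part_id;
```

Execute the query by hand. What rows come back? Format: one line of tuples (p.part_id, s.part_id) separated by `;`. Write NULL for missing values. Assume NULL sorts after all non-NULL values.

(3, NULL); (3, NULL); (4, NULL); (6, NULL); (7, 7); (7, 7); (7, 7); (7, 7); (8, NULL); (NULL, 9); (NULL, NULL)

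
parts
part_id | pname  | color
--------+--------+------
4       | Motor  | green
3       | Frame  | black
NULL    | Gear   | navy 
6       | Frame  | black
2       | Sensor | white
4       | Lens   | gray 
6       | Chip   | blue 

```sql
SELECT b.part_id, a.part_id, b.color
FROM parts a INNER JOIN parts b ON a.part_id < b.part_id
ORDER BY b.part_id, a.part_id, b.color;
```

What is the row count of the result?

13

INNER JOIN keeps only pairs where the ON condition holds.
Matching on a.part_id < b.part_id. A NULL in a compared column never satisfies the condition.
- a row (part_id=4): matches 2 b row(s) → 2 output row(s).
- a row (part_id=3): matches 4 b row(s) → 4 output row(s).
- a row (part_id=NULL): no match → dropped.
- a row (part_id=6): no match → dropped.
- a row (part_id=2): matches 5 b row(s) → 5 output row(s).
- a row (part_id=4): matches 2 b row(s) → 2 output row(s).
- a row (part_id=6): no match → dropped.
Total: 13 rows.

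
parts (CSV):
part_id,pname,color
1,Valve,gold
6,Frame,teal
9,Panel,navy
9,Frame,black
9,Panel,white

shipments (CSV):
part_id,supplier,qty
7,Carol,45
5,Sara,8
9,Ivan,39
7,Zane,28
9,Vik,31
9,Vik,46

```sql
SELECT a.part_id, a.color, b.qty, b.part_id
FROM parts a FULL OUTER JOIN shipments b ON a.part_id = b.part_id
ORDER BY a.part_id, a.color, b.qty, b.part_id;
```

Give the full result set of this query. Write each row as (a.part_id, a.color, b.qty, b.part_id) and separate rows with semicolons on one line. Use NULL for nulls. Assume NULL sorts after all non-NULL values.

(1, gold, NULL, NULL); (6, teal, NULL, NULL); (9, black, 31, 9); (9, black, 39, 9); (9, black, 46, 9); (9, navy, 31, 9); (9, navy, 39, 9); (9, navy, 46, 9); (9, white, 31, 9); (9, white, 39, 9); (9, white, 46, 9); (NULL, NULL, 8, 5); (NULL, NULL, 28, 7); (NULL, NULL, 45, 7)

FULL OUTER JOIN keeps every row from both sides; unmatched rows get NULL for the other side's columns.
Matching on a.part_id = b.part_id.
Matched pairs: 9; unmatched a rows kept: 2; unmatched b rows kept: 3.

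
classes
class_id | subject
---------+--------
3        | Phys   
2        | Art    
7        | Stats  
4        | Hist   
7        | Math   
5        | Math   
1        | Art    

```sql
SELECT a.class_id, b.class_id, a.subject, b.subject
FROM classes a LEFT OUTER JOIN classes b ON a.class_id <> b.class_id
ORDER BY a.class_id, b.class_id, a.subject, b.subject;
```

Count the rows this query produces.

40

LEFT JOIN keeps every row from `classes a`; unmatched rows get NULL for `classes b`'s columns.
Matching on a.class_id <> b.class_id.
- class_id=3: 6 matching b row(s), so 6 row(s) emitted.
- class_id=2: 6 matching b row(s), so 6 row(s) emitted.
- class_id=7: 5 matching b row(s), so 5 row(s) emitted.
- class_id=4: 6 matching b row(s), so 6 row(s) emitted.
- class_id=7: 5 matching b row(s), so 5 row(s) emitted.
- class_id=5: 6 matching b row(s), so 6 row(s) emitted.
- class_id=1: 6 matching b row(s), so 6 row(s) emitted.
Total: 40 rows.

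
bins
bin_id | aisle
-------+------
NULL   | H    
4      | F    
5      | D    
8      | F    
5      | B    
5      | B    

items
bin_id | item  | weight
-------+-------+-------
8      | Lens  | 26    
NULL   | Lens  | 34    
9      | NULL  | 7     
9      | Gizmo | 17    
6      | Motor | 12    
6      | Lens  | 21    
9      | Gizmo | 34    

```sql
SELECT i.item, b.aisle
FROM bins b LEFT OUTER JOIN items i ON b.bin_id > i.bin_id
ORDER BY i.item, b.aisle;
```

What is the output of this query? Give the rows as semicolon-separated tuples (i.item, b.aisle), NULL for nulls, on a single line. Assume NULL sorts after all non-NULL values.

(Lens, F); (Motor, F); (NULL, B); (NULL, B); (NULL, D); (NULL, F); (NULL, H)

LEFT JOIN keeps every row from `bins`; unmatched rows get NULL for `items`'s columns.
Matching on b.bin_id > i.bin_id. A NULL in a compared column never satisfies the condition.
- b[0] bin_id=NULL → no match; kept with NULLs on the i side.
- b[1] bin_id=4 → no match; kept with NULLs on the i side.
- b[2] bin_id=5 → no match; kept with NULLs on the i side.
- b[3] bin_id=8 → 2 match(es) in i → 2 row(s).
- b[4] bin_id=5 → no match; kept with NULLs on the i side.
- b[5] bin_id=5 → no match; kept with NULLs on the i side.
After projecting and ordering:
i.item | b.aisle
Lens | F
Motor | F
NULL | B
NULL | B
NULL | D
NULL | F
NULL | H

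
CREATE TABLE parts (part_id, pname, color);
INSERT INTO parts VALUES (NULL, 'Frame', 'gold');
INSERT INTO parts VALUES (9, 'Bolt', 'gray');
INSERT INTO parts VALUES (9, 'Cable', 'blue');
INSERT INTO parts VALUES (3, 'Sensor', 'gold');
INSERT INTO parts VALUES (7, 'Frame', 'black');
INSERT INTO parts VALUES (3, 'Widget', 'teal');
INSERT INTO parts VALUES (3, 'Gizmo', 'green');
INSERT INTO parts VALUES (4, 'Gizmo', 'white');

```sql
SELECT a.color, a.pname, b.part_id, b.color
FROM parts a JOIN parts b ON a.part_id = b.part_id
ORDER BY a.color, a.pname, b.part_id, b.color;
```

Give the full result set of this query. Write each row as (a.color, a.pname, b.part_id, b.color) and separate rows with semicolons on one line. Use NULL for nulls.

INNER JOIN keeps only pairs where the ON condition holds.
Matching on a.part_id = b.part_id. A NULL in a compared column never satisfies the condition.
- a[0] part_id=NULL → no match; dropped.
- a[1] part_id=9 → 2 match(es) in b → 2 row(s).
- a[2] part_id=9 → 2 match(es) in b → 2 row(s).
- a[3] part_id=3 → 3 match(es) in b → 3 row(s).
- a[4] part_id=7 → 1 match(es) in b → 1 row(s).
- a[5] part_id=3 → 3 match(es) in b → 3 row(s).
- a[6] part_id=3 → 3 match(es) in b → 3 row(s).
- a[7] part_id=4 → 1 match(es) in b → 1 row(s).

(black, Frame, 7, black); (blue, Cable, 9, blue); (blue, Cable, 9, gray); (gold, Sensor, 3, gold); (gold, Sensor, 3, green); (gold, Sensor, 3, teal); (gray, Bolt, 9, blue); (gray, Bolt, 9, gray); (green, Gizmo, 3, gold); (green, Gizmo, 3, green); (green, Gizmo, 3, teal); (teal, Widget, 3, gold); (teal, Widget, 3, green); (teal, Widget, 3, teal); (white, Gizmo, 4, white)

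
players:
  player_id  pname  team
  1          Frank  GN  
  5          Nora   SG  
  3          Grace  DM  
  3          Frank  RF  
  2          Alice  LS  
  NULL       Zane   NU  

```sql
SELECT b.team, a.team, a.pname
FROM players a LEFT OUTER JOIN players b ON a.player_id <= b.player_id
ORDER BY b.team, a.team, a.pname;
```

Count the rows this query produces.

17

LEFT JOIN keeps every row from `players a`; unmatched rows get NULL for `players b`'s columns.
Matching on a.player_id <= b.player_id. A NULL in a compared column never satisfies the condition.
- a (player_id=1) pairs with 5 row(s) of b.
- a (player_id=5) pairs with 1 row(s) of b.
- a (player_id=3) pairs with 3 row(s) of b.
- a (player_id=3) pairs with 3 row(s) of b.
- a (player_id=2) pairs with 4 row(s) of b.
- a (player_id=NULL) has no partner → padded with NULL.
Total: 16 matched + 1 padded = 17 rows.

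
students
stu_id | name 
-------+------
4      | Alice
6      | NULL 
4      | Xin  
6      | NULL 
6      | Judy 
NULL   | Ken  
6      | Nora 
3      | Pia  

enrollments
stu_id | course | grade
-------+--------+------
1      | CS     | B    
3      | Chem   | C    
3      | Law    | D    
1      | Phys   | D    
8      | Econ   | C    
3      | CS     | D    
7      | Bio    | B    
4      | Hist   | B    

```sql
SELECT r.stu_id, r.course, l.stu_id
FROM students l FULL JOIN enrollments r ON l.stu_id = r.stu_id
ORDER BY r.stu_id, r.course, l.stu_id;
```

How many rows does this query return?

14

FULL OUTER JOIN keeps every row from both sides; unmatched rows get NULL for the other side's columns.
Matching on l.stu_id = r.stu_id. A NULL in a compared column never satisfies the condition.
- l row (stu_id=4): matches 1 r row(s) → 1 output row(s).
- l row (stu_id=6): no match → kept, r columns NULL.
- l row (stu_id=4): matches 1 r row(s) → 1 output row(s).
- l row (stu_id=6): no match → kept, r columns NULL.
- l row (stu_id=6): no match → kept, r columns NULL.
- l row (stu_id=NULL): no match → kept, r columns NULL.
- l row (stu_id=6): no match → kept, r columns NULL.
- l row (stu_id=3): matches 3 r row(s) → 3 output row(s).
- 4 r row(s) had no l match → kept, l columns NULL.
Total: 5 matched + 9 padded = 14 rows.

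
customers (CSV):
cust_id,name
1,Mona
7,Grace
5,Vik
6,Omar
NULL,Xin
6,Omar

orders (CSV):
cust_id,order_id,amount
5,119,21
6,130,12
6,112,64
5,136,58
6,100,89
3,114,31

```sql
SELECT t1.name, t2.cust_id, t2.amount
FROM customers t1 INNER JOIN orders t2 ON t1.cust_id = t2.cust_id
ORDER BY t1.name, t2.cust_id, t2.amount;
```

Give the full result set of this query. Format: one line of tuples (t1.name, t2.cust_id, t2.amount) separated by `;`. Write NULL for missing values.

(Omar, 6, 12); (Omar, 6, 12); (Omar, 6, 64); (Omar, 6, 64); (Omar, 6, 89); (Omar, 6, 89); (Vik, 5, 21); (Vik, 5, 58)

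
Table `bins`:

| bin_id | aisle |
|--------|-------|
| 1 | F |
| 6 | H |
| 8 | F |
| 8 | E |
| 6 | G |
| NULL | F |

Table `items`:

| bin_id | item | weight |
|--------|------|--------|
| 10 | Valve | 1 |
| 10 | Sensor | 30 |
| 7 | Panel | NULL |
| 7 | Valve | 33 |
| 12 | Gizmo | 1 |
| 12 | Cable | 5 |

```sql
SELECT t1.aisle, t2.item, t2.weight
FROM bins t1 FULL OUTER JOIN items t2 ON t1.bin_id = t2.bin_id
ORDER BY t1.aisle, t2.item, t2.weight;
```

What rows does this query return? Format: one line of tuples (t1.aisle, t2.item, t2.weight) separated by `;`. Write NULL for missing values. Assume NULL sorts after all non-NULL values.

FULL OUTER JOIN keeps every row from both sides; unmatched rows get NULL for the other side's columns.
Matching on t1.bin_id = t2.bin_id. A NULL in a compared column never satisfies the condition.
- bin_id=1: no t2 row matches, row kept with t2 columns NULL.
- bin_id=6: no t2 row matches, row kept with t2 columns NULL.
- bin_id=8: no t2 row matches, row kept with t2 columns NULL.
- bin_id=8: no t2 row matches, row kept with t2 columns NULL.
- bin_id=6: no t2 row matches, row kept with t2 columns NULL.
- bin_id=NULL: no t2 row matches, row kept with t2 columns NULL.
- 6 t2 row(s) had no t1 match → kept, t1 columns NULL.

(E, NULL, NULL); (F, NULL, NULL); (F, NULL, NULL); (F, NULL, NULL); (G, NULL, NULL); (H, NULL, NULL); (NULL, Cable, 5); (NULL, Gizmo, 1); (NULL, Panel, NULL); (NULL, Sensor, 30); (NULL, Valve, 1); (NULL, Valve, 33)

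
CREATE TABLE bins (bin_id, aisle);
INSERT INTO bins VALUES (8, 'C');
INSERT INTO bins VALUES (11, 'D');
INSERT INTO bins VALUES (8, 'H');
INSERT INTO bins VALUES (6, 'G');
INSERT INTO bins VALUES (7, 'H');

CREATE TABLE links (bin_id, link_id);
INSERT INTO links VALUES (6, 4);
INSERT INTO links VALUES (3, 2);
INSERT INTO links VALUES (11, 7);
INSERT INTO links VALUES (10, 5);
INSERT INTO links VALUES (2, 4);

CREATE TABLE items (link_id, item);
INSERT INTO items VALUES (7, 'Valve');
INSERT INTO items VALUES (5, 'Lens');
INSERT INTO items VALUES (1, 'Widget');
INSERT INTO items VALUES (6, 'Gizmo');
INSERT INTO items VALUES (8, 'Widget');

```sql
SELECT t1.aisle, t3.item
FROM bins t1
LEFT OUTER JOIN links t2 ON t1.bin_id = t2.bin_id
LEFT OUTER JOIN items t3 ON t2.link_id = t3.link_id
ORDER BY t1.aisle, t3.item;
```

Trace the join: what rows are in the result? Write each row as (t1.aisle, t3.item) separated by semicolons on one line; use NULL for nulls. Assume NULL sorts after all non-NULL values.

(C, NULL); (D, Valve); (G, NULL); (H, NULL); (H, NULL)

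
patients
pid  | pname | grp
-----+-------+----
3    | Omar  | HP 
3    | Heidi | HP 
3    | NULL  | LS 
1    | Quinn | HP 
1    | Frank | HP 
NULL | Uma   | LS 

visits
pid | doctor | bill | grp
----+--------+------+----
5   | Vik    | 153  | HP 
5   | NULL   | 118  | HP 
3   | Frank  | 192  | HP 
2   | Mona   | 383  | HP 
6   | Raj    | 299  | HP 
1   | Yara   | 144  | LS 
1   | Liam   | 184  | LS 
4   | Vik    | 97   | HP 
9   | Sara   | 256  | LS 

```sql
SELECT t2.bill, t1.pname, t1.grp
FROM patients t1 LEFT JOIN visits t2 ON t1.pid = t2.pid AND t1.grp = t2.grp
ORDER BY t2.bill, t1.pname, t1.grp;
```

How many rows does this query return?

6

LEFT JOIN keeps every row from `patients`; unmatched rows get NULL for `visits`'s columns.
Matching on t1.pid = t2.pid AND t1.grp = t2.grp. A NULL in a compared column never satisfies the condition.
- t1[0] pid=3, grp=HP → 1 match(es) in t2 → 1 row(s).
- t1[1] pid=3, grp=HP → 1 match(es) in t2 → 1 row(s).
- t1[2] pid=3, grp=LS → no match; kept with NULLs on the t2 side.
- t1[3] pid=1, grp=HP → no match; kept with NULLs on the t2 side.
- t1[4] pid=1, grp=HP → no match; kept with NULLs on the t2 side.
- t1[5] pid=NULL, grp=LS → no match; kept with NULLs on the t2 side.
Total: 2 matched + 4 padded = 6 rows.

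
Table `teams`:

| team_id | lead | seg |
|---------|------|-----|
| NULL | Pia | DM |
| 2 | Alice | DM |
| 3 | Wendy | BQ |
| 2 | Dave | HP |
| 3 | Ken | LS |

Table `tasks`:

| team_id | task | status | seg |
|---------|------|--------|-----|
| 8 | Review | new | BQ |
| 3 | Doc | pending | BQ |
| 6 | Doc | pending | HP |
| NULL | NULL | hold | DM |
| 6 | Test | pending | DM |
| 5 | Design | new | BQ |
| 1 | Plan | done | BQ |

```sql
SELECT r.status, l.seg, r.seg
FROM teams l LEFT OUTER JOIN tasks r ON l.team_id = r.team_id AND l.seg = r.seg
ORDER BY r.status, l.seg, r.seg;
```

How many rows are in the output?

LEFT JOIN keeps every row from `teams`; unmatched rows get NULL for `tasks`'s columns.
Matching on l.team_id = r.team_id AND l.seg = r.seg. A NULL in a compared column never satisfies the condition.
- l (team_id=NULL, seg=DM) has no partner → padded with NULL.
- l (team_id=2, seg=DM) has no partner → padded with NULL.
- l (team_id=3, seg=BQ) pairs with 1 row(s) of r.
- l (team_id=2, seg=HP) has no partner → padded with NULL.
- l (team_id=3, seg=LS) has no partner → padded with NULL.
Total: 1 matched + 4 padded = 5 rows.

5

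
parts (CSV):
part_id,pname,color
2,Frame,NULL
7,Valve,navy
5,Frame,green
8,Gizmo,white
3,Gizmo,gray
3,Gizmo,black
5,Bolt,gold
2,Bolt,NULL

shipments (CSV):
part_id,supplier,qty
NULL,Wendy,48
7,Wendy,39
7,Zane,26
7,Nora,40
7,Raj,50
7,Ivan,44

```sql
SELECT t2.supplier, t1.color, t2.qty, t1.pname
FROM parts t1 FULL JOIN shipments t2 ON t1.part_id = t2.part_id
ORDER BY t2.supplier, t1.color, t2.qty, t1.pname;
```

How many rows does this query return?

13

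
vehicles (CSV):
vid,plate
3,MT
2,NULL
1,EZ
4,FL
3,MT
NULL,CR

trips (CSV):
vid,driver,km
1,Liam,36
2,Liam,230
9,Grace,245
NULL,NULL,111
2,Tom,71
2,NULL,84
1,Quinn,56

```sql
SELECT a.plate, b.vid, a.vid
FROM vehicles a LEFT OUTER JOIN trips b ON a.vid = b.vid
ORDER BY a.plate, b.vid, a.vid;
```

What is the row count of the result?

9

LEFT JOIN keeps every row from `vehicles`; unmatched rows get NULL for `trips`'s columns.
Matching on a.vid = b.vid. A NULL in a compared column never satisfies the condition.
- a row (vid=3): no match → kept, b columns NULL.
- a row (vid=2): matches 3 b row(s) → 3 output row(s).
- a row (vid=1): matches 2 b row(s) → 2 output row(s).
- a row (vid=4): no match → kept, b columns NULL.
- a row (vid=3): no match → kept, b columns NULL.
- a row (vid=NULL): no match → kept, b columns NULL.
Total: 5 matched + 4 padded = 9 rows.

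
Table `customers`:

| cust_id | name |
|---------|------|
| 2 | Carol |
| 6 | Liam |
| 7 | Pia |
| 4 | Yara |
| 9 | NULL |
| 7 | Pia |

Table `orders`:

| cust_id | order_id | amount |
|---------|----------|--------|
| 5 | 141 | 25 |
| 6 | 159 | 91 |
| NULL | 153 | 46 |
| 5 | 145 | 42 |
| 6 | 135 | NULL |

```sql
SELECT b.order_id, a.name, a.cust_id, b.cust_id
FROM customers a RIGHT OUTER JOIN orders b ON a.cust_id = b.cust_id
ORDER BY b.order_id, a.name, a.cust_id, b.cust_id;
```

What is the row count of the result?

RIGHT JOIN keeps every row from `orders`; unmatched rows get NULL for `customers`'s columns.
Matching on a.cust_id = b.cust_id. A NULL in a compared column never satisfies the condition.
Matched pairs: 2; unmatched b rows kept: 3.
Total: 2 matched + 3 padded = 5 rows.

5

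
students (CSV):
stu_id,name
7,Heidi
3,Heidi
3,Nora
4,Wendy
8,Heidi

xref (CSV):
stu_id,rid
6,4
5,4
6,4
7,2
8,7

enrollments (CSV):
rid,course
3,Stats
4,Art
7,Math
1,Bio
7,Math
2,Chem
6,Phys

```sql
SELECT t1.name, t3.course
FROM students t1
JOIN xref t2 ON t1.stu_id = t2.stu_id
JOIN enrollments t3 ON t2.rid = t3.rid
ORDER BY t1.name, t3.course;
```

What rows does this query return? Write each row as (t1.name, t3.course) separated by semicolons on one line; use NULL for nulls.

(Heidi, Chem); (Heidi, Math); (Heidi, Math)

Joins associate left-to-right: students INNER JOIN xref on stu_id gives 2 intermediate row(s).
Then INNER JOIN `enrollments t3` on rid: keep only rows whose t2.rid appears in t3.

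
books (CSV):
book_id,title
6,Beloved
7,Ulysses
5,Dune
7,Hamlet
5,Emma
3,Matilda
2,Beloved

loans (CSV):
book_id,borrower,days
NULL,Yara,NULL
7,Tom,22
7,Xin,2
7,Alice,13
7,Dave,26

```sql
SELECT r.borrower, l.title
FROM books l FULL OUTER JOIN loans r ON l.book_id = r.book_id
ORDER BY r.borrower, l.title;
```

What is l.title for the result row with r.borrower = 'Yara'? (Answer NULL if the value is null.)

FULL OUTER JOIN keeps every row from both sides; unmatched rows get NULL for the other side's columns.
Matching on l.book_id = r.book_id. A NULL in a compared column never satisfies the condition.
- l[0] book_id=6 → no match; kept with NULLs on the r side.
- l[1] book_id=7 → 4 match(es) in r → 4 row(s).
- l[2] book_id=5 → no match; kept with NULLs on the r side.
- l[3] book_id=7 → 4 match(es) in r → 4 row(s).
- l[4] book_id=5 → no match; kept with NULLs on the r side.
- l[5] book_id=3 → no match; kept with NULLs on the r side.
- l[6] book_id=2 → no match; kept with NULLs on the r side.
- 1 row(s) from r found no l partner → padded with NULL.

NULL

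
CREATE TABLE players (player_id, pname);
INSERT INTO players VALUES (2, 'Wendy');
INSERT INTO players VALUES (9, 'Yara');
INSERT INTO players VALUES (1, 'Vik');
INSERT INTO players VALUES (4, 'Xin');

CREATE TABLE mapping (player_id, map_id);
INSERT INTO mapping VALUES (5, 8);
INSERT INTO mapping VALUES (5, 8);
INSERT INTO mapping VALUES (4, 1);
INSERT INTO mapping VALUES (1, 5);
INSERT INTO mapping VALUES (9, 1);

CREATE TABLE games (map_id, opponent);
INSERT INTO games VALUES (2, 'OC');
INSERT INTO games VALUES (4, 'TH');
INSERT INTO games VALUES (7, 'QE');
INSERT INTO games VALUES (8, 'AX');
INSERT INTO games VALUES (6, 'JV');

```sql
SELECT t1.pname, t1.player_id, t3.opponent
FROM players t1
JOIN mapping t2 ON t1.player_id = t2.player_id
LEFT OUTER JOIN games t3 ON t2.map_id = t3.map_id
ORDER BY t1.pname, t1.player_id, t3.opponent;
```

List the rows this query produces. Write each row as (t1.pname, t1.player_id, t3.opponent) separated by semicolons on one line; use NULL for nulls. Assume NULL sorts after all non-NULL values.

(Vik, 1, NULL); (Xin, 4, NULL); (Yara, 9, NULL)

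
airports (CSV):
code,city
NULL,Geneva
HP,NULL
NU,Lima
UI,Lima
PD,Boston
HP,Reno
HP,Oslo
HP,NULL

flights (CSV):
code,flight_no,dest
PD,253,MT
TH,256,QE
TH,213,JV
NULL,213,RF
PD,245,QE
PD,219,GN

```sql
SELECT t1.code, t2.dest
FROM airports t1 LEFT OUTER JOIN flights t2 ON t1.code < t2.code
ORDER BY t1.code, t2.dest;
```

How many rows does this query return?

LEFT JOIN keeps every row from `airports`; unmatched rows get NULL for `flights`'s columns.
Matching on t1.code < t2.code. A NULL in a compared column never satisfies the condition.
Matched pairs: 27; unmatched t1 rows kept: 2.
Total: 27 matched + 2 padded = 29 rows.

29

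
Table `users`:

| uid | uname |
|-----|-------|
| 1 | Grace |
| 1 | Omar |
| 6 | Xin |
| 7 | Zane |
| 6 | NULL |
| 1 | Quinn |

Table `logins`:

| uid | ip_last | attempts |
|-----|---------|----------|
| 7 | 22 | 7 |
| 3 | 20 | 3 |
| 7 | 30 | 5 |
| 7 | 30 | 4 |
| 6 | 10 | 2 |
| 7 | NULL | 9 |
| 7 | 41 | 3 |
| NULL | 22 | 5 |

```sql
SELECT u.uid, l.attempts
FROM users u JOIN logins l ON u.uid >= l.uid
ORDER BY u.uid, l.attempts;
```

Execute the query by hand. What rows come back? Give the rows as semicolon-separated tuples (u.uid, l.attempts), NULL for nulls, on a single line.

(6, 2); (6, 2); (6, 3); (6, 3); (7, 2); (7, 3); (7, 3); (7, 4); (7, 5); (7, 7); (7, 9)

INNER JOIN keeps only pairs where the ON condition holds.
Matching on u.uid >= l.uid. A NULL in a compared column never satisfies the condition.
Matched pairs: 11.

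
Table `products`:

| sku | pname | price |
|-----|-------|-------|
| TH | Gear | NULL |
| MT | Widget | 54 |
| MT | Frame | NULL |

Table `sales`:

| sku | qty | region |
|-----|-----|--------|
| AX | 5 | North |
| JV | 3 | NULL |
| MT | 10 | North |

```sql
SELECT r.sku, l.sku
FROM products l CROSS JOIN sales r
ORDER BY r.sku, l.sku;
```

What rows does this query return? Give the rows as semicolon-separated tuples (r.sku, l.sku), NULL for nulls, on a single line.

CROSS JOIN pairs every row of `products` with every row of `sales`: 3 × 3 = 9 rows.

(AX, MT); (AX, MT); (AX, TH); (JV, MT); (JV, MT); (JV, TH); (MT, MT); (MT, MT); (MT, TH)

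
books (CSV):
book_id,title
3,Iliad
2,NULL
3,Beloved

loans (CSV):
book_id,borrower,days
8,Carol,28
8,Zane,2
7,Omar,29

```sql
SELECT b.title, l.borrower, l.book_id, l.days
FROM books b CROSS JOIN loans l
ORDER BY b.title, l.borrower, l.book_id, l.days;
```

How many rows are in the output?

CROSS JOIN pairs every row of `books` with every row of `loans`: 3 × 3 = 9 rows.

9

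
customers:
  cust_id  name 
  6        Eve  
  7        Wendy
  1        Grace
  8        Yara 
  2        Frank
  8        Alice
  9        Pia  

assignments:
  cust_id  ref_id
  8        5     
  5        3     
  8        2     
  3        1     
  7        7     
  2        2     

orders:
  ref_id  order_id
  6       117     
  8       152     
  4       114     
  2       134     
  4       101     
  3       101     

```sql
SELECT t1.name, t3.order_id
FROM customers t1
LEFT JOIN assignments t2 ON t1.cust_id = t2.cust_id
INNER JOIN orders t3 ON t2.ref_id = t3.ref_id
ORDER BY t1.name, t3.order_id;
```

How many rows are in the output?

3

Step 1 — t1 LEFT JOIN t2 on cust_id → 9 row(s).
Then INNER JOIN `orders t3` on ref_id: keep only rows whose t2.ref_id appears in t3.
Result: 3 row(s).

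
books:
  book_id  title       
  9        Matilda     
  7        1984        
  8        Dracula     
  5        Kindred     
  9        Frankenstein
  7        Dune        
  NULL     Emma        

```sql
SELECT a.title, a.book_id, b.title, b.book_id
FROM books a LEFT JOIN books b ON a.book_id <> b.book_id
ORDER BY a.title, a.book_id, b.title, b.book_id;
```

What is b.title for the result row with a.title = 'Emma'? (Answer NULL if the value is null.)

LEFT JOIN keeps every row from `books a`; unmatched rows get NULL for `books b`'s columns.
Matching on a.book_id <> b.book_id. A NULL in a compared column never satisfies the condition.
Matched pairs: 26; unmatched a rows kept: 1.

NULL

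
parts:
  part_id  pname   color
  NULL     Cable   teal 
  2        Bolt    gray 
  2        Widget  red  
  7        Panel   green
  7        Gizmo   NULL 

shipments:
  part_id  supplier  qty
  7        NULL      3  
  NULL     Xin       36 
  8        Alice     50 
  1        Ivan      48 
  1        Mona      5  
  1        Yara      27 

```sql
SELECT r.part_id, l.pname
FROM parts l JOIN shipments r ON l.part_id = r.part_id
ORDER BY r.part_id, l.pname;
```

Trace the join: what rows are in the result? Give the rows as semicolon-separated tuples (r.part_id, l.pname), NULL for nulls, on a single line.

(7, Gizmo); (7, Panel)

INNER JOIN keeps only pairs where the ON condition holds.
Matching on l.part_id = r.part_id. A NULL in a compared column never satisfies the condition.
- part_id=NULL: no matching r row, dropped.
- part_id=2: no matching r row, dropped.
- part_id=2: no matching r row, dropped.
- part_id=7: 1 matching r row(s), so 1 row(s) emitted.
- part_id=7: 1 matching r row(s), so 1 row(s) emitted.
After projecting and ordering:
r.part_id | l.pname
7 | Gizmo
7 | Panel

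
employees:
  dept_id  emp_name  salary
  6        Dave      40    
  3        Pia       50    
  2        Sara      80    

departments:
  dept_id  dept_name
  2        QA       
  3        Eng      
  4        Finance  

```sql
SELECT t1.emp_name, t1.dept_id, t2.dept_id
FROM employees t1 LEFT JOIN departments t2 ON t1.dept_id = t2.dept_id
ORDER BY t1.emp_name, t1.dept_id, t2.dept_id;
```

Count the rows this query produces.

3

LEFT JOIN keeps every row from `employees`; unmatched rows get NULL for `departments`'s columns.
Matching on t1.dept_id = t2.dept_id.
Matched pairs: 2; unmatched t1 rows kept: 1.
Total: 2 matched + 1 padded = 3 rows.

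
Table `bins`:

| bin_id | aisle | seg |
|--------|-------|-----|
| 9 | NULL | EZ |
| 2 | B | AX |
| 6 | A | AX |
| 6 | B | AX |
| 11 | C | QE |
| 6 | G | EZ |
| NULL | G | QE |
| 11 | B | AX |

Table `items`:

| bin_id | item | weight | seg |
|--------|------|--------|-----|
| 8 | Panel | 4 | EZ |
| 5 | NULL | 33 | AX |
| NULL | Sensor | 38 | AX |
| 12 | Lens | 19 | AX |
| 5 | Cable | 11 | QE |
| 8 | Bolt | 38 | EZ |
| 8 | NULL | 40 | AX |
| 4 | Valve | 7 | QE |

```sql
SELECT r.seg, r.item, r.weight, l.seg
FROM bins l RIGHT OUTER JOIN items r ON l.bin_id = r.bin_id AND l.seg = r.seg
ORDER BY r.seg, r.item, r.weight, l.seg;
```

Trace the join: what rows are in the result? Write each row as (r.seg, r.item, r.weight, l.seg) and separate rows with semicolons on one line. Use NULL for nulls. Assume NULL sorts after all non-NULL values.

(AX, Lens, 19, NULL); (AX, Sensor, 38, NULL); (AX, NULL, 33, NULL); (AX, NULL, 40, NULL); (EZ, Bolt, 38, NULL); (EZ, Panel, 4, NULL); (QE, Cable, 11, NULL); (QE, Valve, 7, NULL)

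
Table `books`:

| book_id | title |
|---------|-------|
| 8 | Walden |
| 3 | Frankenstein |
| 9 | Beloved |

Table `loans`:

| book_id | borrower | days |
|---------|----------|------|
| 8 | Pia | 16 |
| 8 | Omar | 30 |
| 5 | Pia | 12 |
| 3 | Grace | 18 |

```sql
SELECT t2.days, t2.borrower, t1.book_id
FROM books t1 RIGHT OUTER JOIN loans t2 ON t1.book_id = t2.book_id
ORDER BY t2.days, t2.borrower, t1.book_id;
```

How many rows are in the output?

4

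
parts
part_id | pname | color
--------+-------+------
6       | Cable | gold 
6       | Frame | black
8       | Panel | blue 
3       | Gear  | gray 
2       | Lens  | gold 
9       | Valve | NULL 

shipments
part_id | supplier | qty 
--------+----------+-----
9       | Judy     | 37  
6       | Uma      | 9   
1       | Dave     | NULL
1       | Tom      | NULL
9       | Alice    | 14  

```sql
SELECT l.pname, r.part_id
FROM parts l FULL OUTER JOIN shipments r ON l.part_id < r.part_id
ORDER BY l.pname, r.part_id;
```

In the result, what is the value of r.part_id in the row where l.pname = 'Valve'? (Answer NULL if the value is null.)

FULL OUTER JOIN keeps every row from both sides; unmatched rows get NULL for the other side's columns.
Matching on l.part_id < r.part_id.
- l[0] part_id=6 → 2 match(es) in r → 2 row(s).
- l[1] part_id=6 → 2 match(es) in r → 2 row(s).
- l[2] part_id=8 → 2 match(es) in r → 2 row(s).
- l[3] part_id=3 → 3 match(es) in r → 3 row(s).
- l[4] part_id=2 → 3 match(es) in r → 3 row(s).
- l[5] part_id=9 → no match; kept with NULLs on the r side.
- plus 2 unmatched r row(s), each kept with NULL l columns.

NULL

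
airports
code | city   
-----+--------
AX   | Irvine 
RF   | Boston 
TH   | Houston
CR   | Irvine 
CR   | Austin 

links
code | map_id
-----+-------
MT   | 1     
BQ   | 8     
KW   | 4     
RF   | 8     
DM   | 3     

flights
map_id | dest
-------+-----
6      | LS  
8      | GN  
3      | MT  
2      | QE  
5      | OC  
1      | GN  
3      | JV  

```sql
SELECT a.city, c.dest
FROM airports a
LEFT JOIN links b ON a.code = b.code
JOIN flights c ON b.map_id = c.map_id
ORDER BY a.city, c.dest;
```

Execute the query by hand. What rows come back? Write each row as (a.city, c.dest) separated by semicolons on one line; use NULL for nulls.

Joins associate left-to-right: airports LEFT JOIN links on code gives 5 intermediate row(s).
Then INNER JOIN `flights c` on map_id: keep only rows whose b.map_id appears in c.

(Boston, GN)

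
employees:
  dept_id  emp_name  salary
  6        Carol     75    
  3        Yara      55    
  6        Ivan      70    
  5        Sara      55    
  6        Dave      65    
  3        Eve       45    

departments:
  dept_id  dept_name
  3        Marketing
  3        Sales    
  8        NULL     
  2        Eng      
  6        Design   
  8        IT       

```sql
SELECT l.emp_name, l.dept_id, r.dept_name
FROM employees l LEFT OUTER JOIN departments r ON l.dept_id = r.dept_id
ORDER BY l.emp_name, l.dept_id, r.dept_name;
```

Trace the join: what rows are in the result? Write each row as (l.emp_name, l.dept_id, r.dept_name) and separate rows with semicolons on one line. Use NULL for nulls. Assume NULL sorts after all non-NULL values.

LEFT JOIN keeps every row from `employees`; unmatched rows get NULL for `departments`'s columns.
Matching on l.dept_id = r.dept_id.
- l[0] dept_id=6 → 1 match(es) in r → 1 row(s).
- l[1] dept_id=3 → 2 match(es) in r → 2 row(s).
- l[2] dept_id=6 → 1 match(es) in r → 1 row(s).
- l[3] dept_id=5 → no match; kept with NULLs on the r side.
- l[4] dept_id=6 → 1 match(es) in r → 1 row(s).
- l[5] dept_id=3 → 2 match(es) in r → 2 row(s).
After projecting and ordering:
l.emp_name | l.dept_id | r.dept_name
Carol | 6 | Design
Dave | 6 | Design
Eve | 3 | Marketing
Eve | 3 | Sales
Ivan | 6 | Design
Sara | 5 | NULL
Yara | 3 | Marketing
Yara | 3 | Sales

(Carol, 6, Design); (Dave, 6, Design); (Eve, 3, Marketing); (Eve, 3, Sales); (Ivan, 6, Design); (Sara, 5, NULL); (Yara, 3, Marketing); (Yara, 3, Sales)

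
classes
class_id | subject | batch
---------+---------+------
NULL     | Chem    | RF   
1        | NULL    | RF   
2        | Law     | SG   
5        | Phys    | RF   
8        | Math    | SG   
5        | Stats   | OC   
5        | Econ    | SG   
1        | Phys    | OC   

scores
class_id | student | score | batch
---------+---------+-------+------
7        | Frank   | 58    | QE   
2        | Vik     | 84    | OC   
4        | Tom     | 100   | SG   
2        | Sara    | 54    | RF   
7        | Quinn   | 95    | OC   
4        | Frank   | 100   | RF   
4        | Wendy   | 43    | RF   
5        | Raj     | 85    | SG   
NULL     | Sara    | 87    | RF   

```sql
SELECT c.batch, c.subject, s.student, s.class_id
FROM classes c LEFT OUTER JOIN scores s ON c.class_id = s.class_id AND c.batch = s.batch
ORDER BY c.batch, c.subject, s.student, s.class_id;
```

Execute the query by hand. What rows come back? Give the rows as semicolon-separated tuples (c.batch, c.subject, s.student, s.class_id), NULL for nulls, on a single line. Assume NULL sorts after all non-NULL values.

(OC, Phys, NULL, NULL); (OC, Stats, NULL, NULL); (RF, Chem, NULL, NULL); (RF, Phys, NULL, NULL); (RF, NULL, NULL, NULL); (SG, Econ, Raj, 5); (SG, Law, NULL, NULL); (SG, Math, NULL, NULL)

LEFT JOIN keeps every row from `classes`; unmatched rows get NULL for `scores`'s columns.
Matching on c.class_id = s.class_id AND c.batch = s.batch. A NULL in a compared column never satisfies the condition.
- c[0] class_id=NULL, batch=RF → no match; kept with NULLs on the s side.
- c[1] class_id=1, batch=RF → no match; kept with NULLs on the s side.
- c[2] class_id=2, batch=SG → no match; kept with NULLs on the s side.
- c[3] class_id=5, batch=RF → no match; kept with NULLs on the s side.
- c[4] class_id=8, batch=SG → no match; kept with NULLs on the s side.
- c[5] class_id=5, batch=OC → no match; kept with NULLs on the s side.
- c[6] class_id=5, batch=SG → 1 match(es) in s → 1 row(s).
- c[7] class_id=1, batch=OC → no match; kept with NULLs on the s side.
After projecting and ordering:
c.batch | c.subject | s.student | s.class_id
OC | Phys | NULL | NULL
OC | Stats | NULL | NULL
RF | Chem | NULL | NULL
RF | Phys | NULL | NULL
RF | NULL | NULL | NULL
SG | Econ | Raj | 5
SG | Law | NULL | NULL
SG | Math | NULL | NULL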